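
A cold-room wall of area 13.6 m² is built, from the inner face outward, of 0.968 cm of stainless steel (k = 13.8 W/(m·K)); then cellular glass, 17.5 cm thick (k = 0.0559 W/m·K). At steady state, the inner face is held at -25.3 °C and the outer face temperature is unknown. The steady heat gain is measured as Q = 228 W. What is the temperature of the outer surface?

Sum the resistances:
  R_stainless steel = L/(kA) = 0.00968/(13.8·13.6) = 5.158×10^-5 K/W
  R_cellular glass = L/(kA) = 0.175/(0.0559·13.6) = 0.2302 K/W
ΣR = 0.2302 K/W
ΔT = Q·ΣR = 228 × 0.2302 = 52.49 K
Heat flows inward, so T_out = T_in + ΔT = -25.3 + 52.49 = 27.2 °C

T_out = 27.2 °C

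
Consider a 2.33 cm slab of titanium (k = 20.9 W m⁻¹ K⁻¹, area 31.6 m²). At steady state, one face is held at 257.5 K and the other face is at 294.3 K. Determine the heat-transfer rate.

Q = 1040 kW

Q = kA·ΔT/L = 20.9 × 31.6 × |257.5 K − 294.3 K| / 0.0233 = 1.04×10^6 W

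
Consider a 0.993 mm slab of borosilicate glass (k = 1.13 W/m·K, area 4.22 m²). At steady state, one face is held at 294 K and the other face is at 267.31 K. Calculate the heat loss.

Q = 1.28×10^5 W

Q = kA·ΔT/L = 1.13 × 4.22 × |294 K − 267.31 K| / 9.93×10^-4 = 1.28×10^5 W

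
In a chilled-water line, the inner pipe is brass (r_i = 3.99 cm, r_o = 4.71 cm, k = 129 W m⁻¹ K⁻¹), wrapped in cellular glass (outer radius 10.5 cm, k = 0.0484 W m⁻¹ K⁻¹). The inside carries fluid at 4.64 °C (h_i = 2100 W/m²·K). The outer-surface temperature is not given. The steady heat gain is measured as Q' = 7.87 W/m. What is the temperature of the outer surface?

T_out = 25.4 °C

Sum the resistances:
  R'_conv,in = 1/(2πr h) = 1/(2π·0.0399·2100) = 0.001899 m·K/W
  R'_brass = ln(0.0471/0.0399)/(2πk) = 0.1659/(2π·129) = 2.047×10^-4 m·K/W
  R'_cellular glass = ln(0.105/0.0471)/(2πk) = 0.8017/(2π·0.0484) = 2.636 m·K/W
ΣR = 2.638 m·K/W
ΔT = Q'·ΣR = 7.87 × 2.638 = 20.76 K
Heat flows inward, so T_out = T_in + ΔT = 4.64 + 20.76 = 25.4 °C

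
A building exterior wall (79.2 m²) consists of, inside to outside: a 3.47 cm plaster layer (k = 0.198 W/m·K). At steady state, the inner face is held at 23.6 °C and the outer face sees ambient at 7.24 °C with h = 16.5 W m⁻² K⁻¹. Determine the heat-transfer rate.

Q = 5490 W

Resistance network (inner→outer):
  R_plaster = L/(kA) = 0.0347/(0.198·79.2) = 0.002213 K/W
  R_conv,out = 1/(hA) = 1/(16.5·79.2) = 7.652×10^-4 K/W
ΣR = 0.002213 + 7.652×10^-4 = 0.002978 K/W
Q = ΔT/ΣR = (23.6 °C − 7.24 °C)/0.002978 = 5490 W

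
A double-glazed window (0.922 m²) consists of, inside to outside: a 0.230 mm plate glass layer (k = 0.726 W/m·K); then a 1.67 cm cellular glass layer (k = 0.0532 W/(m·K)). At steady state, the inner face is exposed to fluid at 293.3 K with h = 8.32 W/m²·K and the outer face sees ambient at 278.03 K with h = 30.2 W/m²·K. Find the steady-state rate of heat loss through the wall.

Treat each layer as a resistance in series:
  R_conv,in = 1/(hA) = 1/(8.32·0.922) = 0.1304 K/W
  R_plate glass = L/(kA) = 2.30×10^-4/(0.726·0.922) = 3.436×10^-4 K/W
  R_cellular glass = L/(kA) = 0.0167/(0.0532·0.922) = 0.3405 K/W
  R_conv,out = 1/(hA) = 1/(30.2·0.922) = 0.03591 K/W
ΣR = 0.1304 + 3.436×10^-4 + 0.3405 + 0.03591 = 0.5072 K/W
Q = ΔT/ΣR = (293.3 K − 278.03 K)/0.5072 = 30.1 W

Q = 30.1 W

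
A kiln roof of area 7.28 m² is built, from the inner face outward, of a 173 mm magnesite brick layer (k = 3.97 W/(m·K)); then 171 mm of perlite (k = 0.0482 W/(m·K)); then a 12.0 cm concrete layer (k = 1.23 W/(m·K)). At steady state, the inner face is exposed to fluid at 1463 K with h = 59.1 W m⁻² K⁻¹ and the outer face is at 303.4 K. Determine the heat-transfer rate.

Q = 2280 W

Resistance network (inner→outer):
  R_conv,in = 1/(hA) = 1/(59.1·7.28) = 0.002324 K/W
  R_magnesite brick = L/(kA) = 0.173/(3.97·7.28) = 0.005986 K/W
  R_perlite = L/(kA) = 0.171/(0.0482·7.28) = 0.4873 K/W
  R_concrete = L/(kA) = 0.120/(1.23·7.28) = 0.01340 K/W
ΣR = 0.002324 + 0.005986 + 0.4873 + 0.01340 = 0.5090 K/W
Q = ΔT/ΣR = (1463 K − 303.4 K)/0.5090 = 2280 W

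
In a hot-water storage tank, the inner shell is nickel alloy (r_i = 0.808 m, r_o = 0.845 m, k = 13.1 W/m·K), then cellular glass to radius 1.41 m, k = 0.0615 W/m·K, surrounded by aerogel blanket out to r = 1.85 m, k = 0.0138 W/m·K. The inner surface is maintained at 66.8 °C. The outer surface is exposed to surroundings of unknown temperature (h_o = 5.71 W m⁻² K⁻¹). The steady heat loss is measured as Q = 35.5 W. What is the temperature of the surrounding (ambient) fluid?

T_out = 10.3 °C

Sum the resistances:
  R_nickel alloy = (1/0.808 − 1/0.845)/(4πk) = 0.05419/(4π·13.1) = 3.292×10^-4 K/W
  R_cellular glass = (1/0.845 − 1/1.41)/(4πk) = 0.4742/(4π·0.0615) = 0.6136 K/W
  R_aerogel blanket = (1/1.41 − 1/1.85)/(4πk) = 0.1687/(4π·0.0138) = 0.9727 K/W
  R_conv,out = 1/(4πr²h) = 1/(4π·1.85²·5.71) = 0.004072 K/W
ΣR = 1.591 K/W
ΔT = Q·ΣR = 35.5 × 1.591 = 56.48 K
Heat flows outward, so T_out = T_in − ΔT = 66.8 − 56.48 = 10.3 °C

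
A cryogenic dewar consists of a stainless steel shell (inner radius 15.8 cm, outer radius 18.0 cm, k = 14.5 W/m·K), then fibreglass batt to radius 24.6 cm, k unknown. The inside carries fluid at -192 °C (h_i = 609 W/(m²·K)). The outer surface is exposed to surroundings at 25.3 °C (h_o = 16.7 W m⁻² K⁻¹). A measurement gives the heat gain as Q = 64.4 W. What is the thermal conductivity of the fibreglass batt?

ΣR = ΔT/Q = |-192 − 25.3|/64.4 = 3.374 K/W
Known resistances:
  R_conv,in = 1/(4πr²h) = 1/(4π·0.158²·609) = 0.005234 K/W
  R_stainless steel = (1/0.158 − 1/0.180)/(4πk) = 0.7736/(4π·14.5) = 0.004245 K/W
  R_conv,out = 1/(4πr²h) = 1/(4π·0.246²·16.7) = 0.07874 K/W
R_fibreglass batt = ΣR − ΣR_known = 3.374 − 0.08822 = 3.286 K/W
(1/r₁−1/r₂)/(4πk) = 3.286 ⇒ k = 1.491/(4π·3.286) = 0.0361 W/m·K

k = 0.0361 W/m·K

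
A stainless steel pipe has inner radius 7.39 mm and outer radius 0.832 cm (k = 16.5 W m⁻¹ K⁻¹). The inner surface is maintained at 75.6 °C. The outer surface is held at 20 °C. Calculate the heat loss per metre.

Q' = 2πk·ΔT/ln(r₂/r₁) = 2π × 16.5 × 55.6 / ln(0.00832/0.00739) = 48600 W/m

Q' = 48.6 kW/m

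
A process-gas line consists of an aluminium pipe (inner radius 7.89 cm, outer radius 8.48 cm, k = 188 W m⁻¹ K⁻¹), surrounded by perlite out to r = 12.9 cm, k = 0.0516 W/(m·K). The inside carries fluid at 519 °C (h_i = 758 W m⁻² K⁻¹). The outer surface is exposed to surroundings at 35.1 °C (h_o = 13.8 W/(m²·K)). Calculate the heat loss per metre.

Q' = 349 W/m

Treat each layer as a resistance in series:
  R'_conv,in = 1/(2πr h) = 1/(2π·0.0789·758) = 0.002661 m·K/W
  R'_aluminium = ln(0.0848/0.0789)/(2πk) = 0.07211/(2π·188) = 6.105×10^-5 m·K/W
  R'_perlite = ln(0.129/0.0848)/(2πk) = 0.4195/(2π·0.0516) = 1.294 m·K/W
  R'_conv,out = 1/(2πr h) = 1/(2π·0.129·13.8) = 0.08940 m·K/W
ΣR = 0.002661 + 6.105×10^-5 + 1.294 + 0.08940 = 1.386 m·K/W
Q' = ΔT/ΣR = (519 °C − 35.1 °C)/1.386 = 349 W/m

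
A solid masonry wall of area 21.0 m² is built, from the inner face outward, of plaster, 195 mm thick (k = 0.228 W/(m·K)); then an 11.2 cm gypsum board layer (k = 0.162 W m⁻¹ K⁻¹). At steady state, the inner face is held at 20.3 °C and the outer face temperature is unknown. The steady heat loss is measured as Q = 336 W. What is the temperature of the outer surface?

Series resistances:
  R_plaster = L/(kA) = 0.195/(0.228·21.0) = 0.04073 K/W
  R_gypsum board = L/(kA) = 0.112/(0.162·21.0) = 0.03292 K/W
ΣR = 0.07365 K/W
ΔT = Q·ΣR = 336 × 0.07365 = 24.75 K
Heat flows outward, so T_out = T_in − ΔT = 20.3 − 24.75 = -4.45 °C

T_out = -4.45 °C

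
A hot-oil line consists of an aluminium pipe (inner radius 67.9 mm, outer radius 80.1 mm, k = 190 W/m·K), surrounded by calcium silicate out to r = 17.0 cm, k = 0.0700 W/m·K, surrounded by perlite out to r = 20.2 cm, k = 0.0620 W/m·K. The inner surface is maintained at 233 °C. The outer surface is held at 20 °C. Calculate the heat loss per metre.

Series thermal resistances, inner to outer:
  R'_aluminium = ln(0.0801/0.0679)/(2πk) = 0.1652/(2π·190) = 1.384×10^-4 m·K/W
  R'_calcium silicate = ln(0.170/0.0801)/(2πk) = 0.7525/(2π·0.0700) = 1.711 m·K/W
  R'_perlite = ln(0.202/0.170)/(2πk) = 0.1725/(2π·0.0620) = 0.4427 m·K/W
ΣR = 1.384×10^-4 + 1.711 + 0.4427 = 2.154 m·K/W
Q' = ΔT/ΣR = (233 °C − 20 °C)/2.154 = 98.9 W/m

Q' = 98.9 W/m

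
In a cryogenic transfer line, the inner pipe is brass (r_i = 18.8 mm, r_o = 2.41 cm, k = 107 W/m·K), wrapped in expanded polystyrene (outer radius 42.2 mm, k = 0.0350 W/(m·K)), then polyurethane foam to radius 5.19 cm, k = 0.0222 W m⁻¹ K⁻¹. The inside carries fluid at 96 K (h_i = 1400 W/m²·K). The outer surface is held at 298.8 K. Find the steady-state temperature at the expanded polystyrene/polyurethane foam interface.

Resistance network (inner→outer):
  R'_conv,in = 1/(2πr h) = 1/(2π·0.0188·1400) = 0.006047 m·K/W
  R'_brass = ln(0.0241/0.0188)/(2πk) = 0.2484/(2π·107) = 3.694×10^-4 m·K/W
  R'_expanded polystyrene = ln(0.0422/0.0241)/(2πk) = 0.5602/(2π·0.0350) = 2.547 m·K/W
  R'_polyurethane foam = ln(0.0519/0.0422)/(2πk) = 0.2069/(2π·0.0222) = 1.483 m·K/W
ΣR = 0.006047 + 3.694×10^-4 + 2.547 + 1.483 = 4.036 m·K/W
Q' = ΔT/ΣR = (96 K − 298.8 K)/4.036 = -50.25 W/m
From the inner boundary to the expanded polystyrene/polyurethane foam interface, ΣR_partial = 2.553 m·K/W.
T_interface = T_in − Q'·ΣR_partial = 96 K − (-50.25)(2.553) = 224.3 K

T = 224.3 K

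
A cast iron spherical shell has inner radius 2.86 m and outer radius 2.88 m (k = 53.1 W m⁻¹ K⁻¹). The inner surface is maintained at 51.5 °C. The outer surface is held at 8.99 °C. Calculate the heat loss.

Q = 4πk·ΔT/(1/r₁ − 1/r₂) = 4π × 53.1 × 42.51 / (1/2.86 − 1/2.88) = 1.17×10^7 W

Q = 1.17×10^7 W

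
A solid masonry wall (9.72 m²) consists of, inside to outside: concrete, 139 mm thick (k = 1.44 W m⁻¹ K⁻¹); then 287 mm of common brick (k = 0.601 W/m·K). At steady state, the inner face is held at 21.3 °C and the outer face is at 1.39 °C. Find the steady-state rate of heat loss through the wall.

Treat each layer as a resistance in series:
  R_concrete = L/(kA) = 0.139/(1.44·9.72) = 0.009931 K/W
  R_common brick = L/(kA) = 0.287/(0.601·9.72) = 0.04913 K/W
ΣR = 0.009931 + 0.04913 = 0.05906 K/W
Q = ΔT/ΣR = (21.3 °C − 1.39 °C)/0.05906 = 337 W

Q = 337 W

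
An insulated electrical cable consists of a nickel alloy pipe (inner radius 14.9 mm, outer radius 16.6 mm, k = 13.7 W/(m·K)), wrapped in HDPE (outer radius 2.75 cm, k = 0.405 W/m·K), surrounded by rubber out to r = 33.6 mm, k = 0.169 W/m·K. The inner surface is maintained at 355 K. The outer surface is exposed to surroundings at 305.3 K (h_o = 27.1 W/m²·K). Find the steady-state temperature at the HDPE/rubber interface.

T = 337.4 K

Series thermal resistances, inner to outer:
  R'_nickel alloy = ln(0.0166/0.0149)/(2πk) = 0.1080/(2π·13.7) = 0.001255 m·K/W
  R'_HDPE = ln(0.0275/0.0166)/(2πk) = 0.5048/(2π·0.405) = 0.1984 m·K/W
  R'_rubber = ln(0.0336/0.0275)/(2πk) = 0.2003/(2π·0.169) = 0.1887 m·K/W
  R'_conv,out = 1/(2πr h) = 1/(2π·0.0336·27.1) = 0.1748 m·K/W
ΣR = 0.001255 + 0.1984 + 0.1887 + 0.1748 = 0.5632 m·K/W
Q' = ΔT/ΣR = (355 K − 305.3 K)/0.5632 = 88.25 W/m
From the inner boundary to the HDPE/rubber interface, ΣR_partial = 0.1997 m·K/W.
T_interface = T_in − Q'·ΣR_partial = 355 K − (88.25)(0.1997) = 337.4 K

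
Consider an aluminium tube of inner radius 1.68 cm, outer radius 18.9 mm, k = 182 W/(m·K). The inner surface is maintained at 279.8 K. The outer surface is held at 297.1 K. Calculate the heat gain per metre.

Q' = 168 kW/m

Q' = 2πk·ΔT/ln(r₂/r₁) = 2π × 182 × 17.3 / ln(0.0189/0.0168) = 1.68×10^5 W/m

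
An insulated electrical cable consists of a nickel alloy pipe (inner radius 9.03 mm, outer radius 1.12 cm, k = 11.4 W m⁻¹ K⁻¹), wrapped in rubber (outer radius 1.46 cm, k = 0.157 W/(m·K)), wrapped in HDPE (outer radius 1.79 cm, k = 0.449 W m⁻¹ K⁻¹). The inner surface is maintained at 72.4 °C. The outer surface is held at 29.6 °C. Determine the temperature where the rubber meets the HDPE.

Series thermal resistances, inner to outer:
  R'_nickel alloy = ln(0.0112/0.00903)/(2πk) = 0.2154/(2π·11.4) = 0.003007 m·K/W
  R'_rubber = ln(0.0146/0.0112)/(2πk) = 0.2651/(2π·0.157) = 0.2687 m·K/W
  R'_HDPE = ln(0.0179/0.0146)/(2πk) = 0.2038/(2π·0.449) = 0.07223 m·K/W
ΣR = 0.003007 + 0.2687 + 0.07223 = 0.3439 m·K/W
Q' = ΔT/ΣR = (72.4 °C − 29.6 °C)/0.3439 = 124.5 W/m
From the inner boundary to the rubber/HDPE interface, ΣR_partial = 0.2717 m·K/W.
T_interface = T_in − Q'·ΣR_partial = 72.4 °C − (124.5)(0.2717) = 38.6 °C

T = 38.6 °C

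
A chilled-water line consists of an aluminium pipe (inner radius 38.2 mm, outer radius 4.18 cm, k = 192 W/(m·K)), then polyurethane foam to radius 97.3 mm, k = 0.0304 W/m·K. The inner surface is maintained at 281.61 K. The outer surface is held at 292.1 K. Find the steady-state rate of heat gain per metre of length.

Q' = 2.37 W/m

Treat each layer as a resistance in series:
  R'_aluminium = ln(0.0418/0.0382)/(2πk) = 0.09006/(2π·192) = 7.465×10^-5 m·K/W
  R'_polyurethane foam = ln(0.0973/0.0418)/(2πk) = 0.8449/(2π·0.0304) = 4.423 m·K/W
ΣR = 7.465×10^-5 + 4.423 = 4.423 m·K/W
Q' = ΔT/ΣR = (281.61 K − 292.1 K)/4.423 = -2.37 W/m
(Negative Q' ⇒ heat flows inward; heat gain = 2.37 W/m.)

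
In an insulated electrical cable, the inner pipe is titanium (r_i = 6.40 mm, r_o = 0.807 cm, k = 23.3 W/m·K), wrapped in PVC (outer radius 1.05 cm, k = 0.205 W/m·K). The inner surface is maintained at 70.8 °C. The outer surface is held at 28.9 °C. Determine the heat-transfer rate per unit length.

Resistance network (inner→outer):
  R'_titanium = ln(0.00807/0.00640)/(2πk) = 0.2319/(2π·23.3) = 0.001584 m·K/W
  R'_PVC = ln(0.0105/0.00807)/(2πk) = 0.2632/(2π·0.205) = 0.2044 m·K/W
ΣR = 0.001584 + 0.2044 = 0.2060 m·K/W
Q' = ΔT/ΣR = (70.8 °C − 28.9 °C)/0.2060 = 203 W/m

Q' = 203 W/m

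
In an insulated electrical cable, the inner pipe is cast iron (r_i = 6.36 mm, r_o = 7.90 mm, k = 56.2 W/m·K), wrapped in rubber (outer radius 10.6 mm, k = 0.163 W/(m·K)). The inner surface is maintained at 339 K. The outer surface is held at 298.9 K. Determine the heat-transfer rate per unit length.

Q' = 139 W/m

Series thermal resistances, inner to outer:
  R'_cast iron = ln(0.00790/0.00636)/(2πk) = 0.2168/(2π·56.2) = 6.141×10^-4 m·K/W
  R'_rubber = ln(0.0106/0.00790)/(2πk) = 0.2940/(2π·0.163) = 0.2871 m·K/W
ΣR = 6.141×10^-4 + 0.2871 = 0.2877 m·K/W
Q' = ΔT/ΣR = (339 K − 298.9 K)/0.2877 = 139 W/m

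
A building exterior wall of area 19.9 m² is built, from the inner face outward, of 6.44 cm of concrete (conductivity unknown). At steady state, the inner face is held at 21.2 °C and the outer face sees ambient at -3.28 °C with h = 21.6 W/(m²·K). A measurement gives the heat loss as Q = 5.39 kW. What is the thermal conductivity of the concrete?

k = 1.46 W/m·K

ΣR = ΔT/Q = |21.2 − -3.28|/5390 = 0.004542 K/W
Known resistances:
  R_conv,out = 1/(hA) = 1/(21.6·19.9) = 0.002326 K/W
R_concrete = ΣR − ΣR_known = 0.004542 − 0.002326 = 0.002216 K/W
L/(kA) = 0.002216 ⇒ k = 0.0644/(0.002216·19.9) = 1.46 W/m·K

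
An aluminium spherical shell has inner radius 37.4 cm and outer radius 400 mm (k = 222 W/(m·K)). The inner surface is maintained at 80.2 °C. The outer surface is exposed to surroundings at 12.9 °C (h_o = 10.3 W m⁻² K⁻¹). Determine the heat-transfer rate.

Q = 1390 W

Resistance network (inner→outer):
  R_aluminium = (1/0.374 − 1/0.400)/(4πk) = 0.1738/(4π·222) = 6.230×10^-5 K/W
  R_conv,out = 1/(4πr²h) = 1/(4π·0.400²·10.3) = 0.04829 K/W
ΣR = 6.230×10^-5 + 0.04829 = 0.04835 K/W
Q = ΔT/ΣR = (80.2 °C − 12.9 °C)/0.04835 = 1390 W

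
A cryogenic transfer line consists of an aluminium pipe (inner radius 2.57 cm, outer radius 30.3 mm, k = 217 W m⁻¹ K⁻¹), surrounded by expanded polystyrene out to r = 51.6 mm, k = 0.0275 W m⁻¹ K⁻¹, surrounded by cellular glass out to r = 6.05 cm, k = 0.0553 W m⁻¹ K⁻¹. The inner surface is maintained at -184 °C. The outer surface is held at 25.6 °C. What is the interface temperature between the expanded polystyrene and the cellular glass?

Resistance network (inner→outer):
  R'_aluminium = ln(0.0303/0.0257)/(2πk) = 0.1647/(2π·217) = 1.208×10^-4 m·K/W
  R'_expanded polystyrene = ln(0.0516/0.0303)/(2πk) = 0.5324/(2π·0.0275) = 3.081 m·K/W
  R'_cellular glass = ln(0.0605/0.0516)/(2πk) = 0.1591/(2π·0.0553) = 0.4580 m·K/W
ΣR = 1.208×10^-4 + 3.081 + 0.4580 = 3.539 m·K/W
Q' = ΔT/ΣR = (-184 °C − 25.6 °C)/3.539 = -59.23 W/m
From the inner boundary to the expanded polystyrene/cellular glass interface, ΣR_partial = 3.081 m·K/W.
T_interface = T_in − Q'·ΣR_partial = -184 °C − (-59.23)(3.081) = -1.5 °C

T = -1.5 °C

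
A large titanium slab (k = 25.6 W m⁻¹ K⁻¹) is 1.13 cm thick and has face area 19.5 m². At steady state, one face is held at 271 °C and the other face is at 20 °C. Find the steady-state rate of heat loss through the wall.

Q = kA·ΔT/L = 25.6 × 19.5 × |271 °C − 20 °C| / 0.0113 = 1.11×10^7 W

Q = 11100 kW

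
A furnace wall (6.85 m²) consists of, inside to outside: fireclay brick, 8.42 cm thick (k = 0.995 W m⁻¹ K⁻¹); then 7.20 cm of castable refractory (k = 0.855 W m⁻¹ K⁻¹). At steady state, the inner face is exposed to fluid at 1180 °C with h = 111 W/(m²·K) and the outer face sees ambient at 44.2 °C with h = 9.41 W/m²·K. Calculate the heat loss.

Series thermal resistances, inner to outer:
  R_conv,in = 1/(hA) = 1/(111·6.85) = 0.001315 K/W
  R_fireclay brick = L/(kA) = 0.0842/(0.995·6.85) = 0.01235 K/W
  R_castable refractory = L/(kA) = 0.0720/(0.855·6.85) = 0.01229 K/W
  R_conv,out = 1/(hA) = 1/(9.41·6.85) = 0.01551 K/W
ΣR = 0.001315 + 0.01235 + 0.01229 + 0.01551 = 0.04147 K/W
Q = ΔT/ΣR = (1180 °C − 44.2 °C)/0.04147 = 27400 W

Q = 27400 W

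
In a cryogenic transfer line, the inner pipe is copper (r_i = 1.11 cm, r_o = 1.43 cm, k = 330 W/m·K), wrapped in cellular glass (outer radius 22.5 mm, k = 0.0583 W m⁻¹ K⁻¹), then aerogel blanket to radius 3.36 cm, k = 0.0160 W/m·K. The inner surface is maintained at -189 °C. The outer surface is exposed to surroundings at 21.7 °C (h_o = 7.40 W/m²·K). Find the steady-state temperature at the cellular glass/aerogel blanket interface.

T = -145 °C

Treat each layer as a resistance in series:
  R'_copper = ln(0.0143/0.0111)/(2πk) = 0.2533/(2π·330) = 1.222×10^-4 m·K/W
  R'_cellular glass = ln(0.0225/0.0143)/(2πk) = 0.4533/(2π·0.0583) = 1.237 m·K/W
  R'_aerogel blanket = ln(0.0336/0.0225)/(2πk) = 0.4010/(2π·0.0160) = 3.989 m·K/W
  R'_conv,out = 1/(2πr h) = 1/(2π·0.0336·7.40) = 0.6401 m·K/W
ΣR = 1.222×10^-4 + 1.237 + 3.989 + 0.6401 = 5.866 m·K/W
Q' = ΔT/ΣR = (-189 °C − 21.7 °C)/5.866 = -35.92 W/m
From the inner boundary to the cellular glass/aerogel blanket interface, ΣR_partial = 1.237 m·K/W.
T_interface = T_in − Q'·ΣR_partial = -189 °C − (-35.92)(1.237) = -145 °C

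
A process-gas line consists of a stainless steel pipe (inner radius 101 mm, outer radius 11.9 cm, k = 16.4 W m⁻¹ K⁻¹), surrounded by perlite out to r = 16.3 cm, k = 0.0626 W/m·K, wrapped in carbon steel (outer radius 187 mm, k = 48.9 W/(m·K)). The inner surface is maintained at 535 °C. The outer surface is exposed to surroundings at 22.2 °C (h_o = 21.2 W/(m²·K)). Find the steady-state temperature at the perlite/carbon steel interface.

T = 46.9 °C

Treat each layer as a resistance in series:
  R'_stainless steel = ln(0.119/0.101)/(2πk) = 0.1640/(2π·16.4) = 0.001592 m·K/W
  R'_perlite = ln(0.163/0.119)/(2πk) = 0.3146/(2π·0.0626) = 0.7999 m·K/W
  R'_carbon steel = ln(0.187/0.163)/(2πk) = 0.1374/(2π·48.9) = 4.471×10^-4 m·K/W
  R'_conv,out = 1/(2πr h) = 1/(2π·0.187·21.2) = 0.04015 m·K/W
ΣR = 0.001592 + 0.7999 + 4.471×10^-4 + 0.04015 = 0.8421 m·K/W
Q' = ΔT/ΣR = (535 °C − 22.2 °C)/0.8421 = 609.0 W/m
From the inner boundary to the perlite/carbon steel interface, ΣR_partial = 0.8015 m·K/W.
T_interface = T_in − Q'·ΣR_partial = 535 °C − (609.0)(0.8015) = 46.9 °C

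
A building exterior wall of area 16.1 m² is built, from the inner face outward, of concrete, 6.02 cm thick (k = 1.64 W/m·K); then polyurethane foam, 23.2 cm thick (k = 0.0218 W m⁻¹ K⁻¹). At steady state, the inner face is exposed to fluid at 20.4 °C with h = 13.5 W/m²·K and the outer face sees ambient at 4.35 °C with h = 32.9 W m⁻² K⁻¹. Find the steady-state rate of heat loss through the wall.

Resistance network (inner→outer):
  R_conv,in = 1/(hA) = 1/(13.5·16.1) = 0.004601 K/W
  R_concrete = L/(kA) = 0.0602/(1.64·16.1) = 0.002280 K/W
  R_polyurethane foam = L/(kA) = 0.232/(0.0218·16.1) = 0.6610 K/W
  R_conv,out = 1/(hA) = 1/(32.9·16.1) = 0.001888 K/W
ΣR = 0.004601 + 0.002280 + 0.6610 + 0.001888 = 0.6698 K/W
Q = ΔT/ΣR = (20.4 °C − 4.35 °C)/0.6698 = 24.0 W

Q = 24.0 W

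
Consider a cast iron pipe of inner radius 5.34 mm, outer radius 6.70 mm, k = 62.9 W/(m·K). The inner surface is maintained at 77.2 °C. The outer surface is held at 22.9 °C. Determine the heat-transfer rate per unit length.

Q' = 94.6 kW/m

Q' = 2πk·ΔT/ln(r₂/r₁) = 2π × 62.9 × 54.3 / ln(0.00670/0.00534) = 94600 W/m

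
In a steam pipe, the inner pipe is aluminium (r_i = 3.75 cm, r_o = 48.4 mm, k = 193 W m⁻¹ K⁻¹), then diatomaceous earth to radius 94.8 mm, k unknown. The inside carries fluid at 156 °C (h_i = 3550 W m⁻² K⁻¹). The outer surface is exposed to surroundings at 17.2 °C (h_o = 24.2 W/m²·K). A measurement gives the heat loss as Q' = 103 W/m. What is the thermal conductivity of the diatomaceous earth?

k = 0.0838 W/m·K

ΣR = ΔT/Q' = |156 − 17.2|/103 = 1.348 m·K/W
Known resistances:
  R'_conv,in = 1/(2πr h) = 1/(2π·0.0375·3550) = 0.001196 m·K/W
  R'_aluminium = ln(0.0484/0.0375)/(2πk) = 0.2552/(2π·193) = 2.104×10^-4 m·K/W
  R'_conv,out = 1/(2πr h) = 1/(2π·0.0948·24.2) = 0.06937 m·K/W
R_diatomaceous earth = ΣR − ΣR_known = 1.348 − 0.07078 = 1.277 m·K/W
ln(r₂/r₁)/(2πk) = 1.277 ⇒ k = 0.6723/(2π·1.277) = 0.0838 W/m·K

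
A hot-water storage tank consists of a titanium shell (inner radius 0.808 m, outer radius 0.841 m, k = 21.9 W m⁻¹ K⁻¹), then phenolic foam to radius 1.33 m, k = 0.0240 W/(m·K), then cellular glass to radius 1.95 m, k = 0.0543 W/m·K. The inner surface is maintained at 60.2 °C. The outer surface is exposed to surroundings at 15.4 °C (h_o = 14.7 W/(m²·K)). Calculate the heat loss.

Q = 24.9 W

Treat each layer as a resistance in series:
  R_titanium = (1/0.808 − 1/0.841)/(4πk) = 0.04856/(4π·21.9) = 1.765×10^-4 K/W
  R_phenolic foam = (1/0.841 − 1/1.33)/(4πk) = 0.4372/(4π·0.0240) = 1.450 K/W
  R_cellular glass = (1/1.33 − 1/1.95)/(4πk) = 0.2391/(4π·0.0543) = 0.3503 K/W
  R_conv,out = 1/(4πr²h) = 1/(4π·1.95²·14.7) = 0.001424 K/W
ΣR = 1.765×10^-4 + 1.450 + 0.3503 + 0.001424 = 1.802 K/W
Q = ΔT/ΣR = (60.2 °C − 15.4 °C)/1.802 = 24.9 W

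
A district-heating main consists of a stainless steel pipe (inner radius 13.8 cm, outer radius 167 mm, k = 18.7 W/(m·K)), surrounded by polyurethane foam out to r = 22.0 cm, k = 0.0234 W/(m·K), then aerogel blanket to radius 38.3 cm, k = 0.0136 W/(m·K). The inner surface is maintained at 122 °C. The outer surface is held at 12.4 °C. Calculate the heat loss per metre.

Q' = 13.1 W/m

Treat each layer as a resistance in series:
  R'_stainless steel = ln(0.167/0.138)/(2πk) = 0.1907/(2π·18.7) = 0.001623 m·K/W
  R'_polyurethane foam = ln(0.220/0.167)/(2πk) = 0.2756/(2π·0.0234) = 1.875 m·K/W
  R'_aerogel blanket = ln(0.383/0.220)/(2πk) = 0.5544/(2π·0.0136) = 6.488 m·K/W
ΣR = 0.001623 + 1.875 + 6.488 = 8.365 m·K/W
Q' = ΔT/ΣR = (122 °C − 12.4 °C)/8.365 = 13.1 W/m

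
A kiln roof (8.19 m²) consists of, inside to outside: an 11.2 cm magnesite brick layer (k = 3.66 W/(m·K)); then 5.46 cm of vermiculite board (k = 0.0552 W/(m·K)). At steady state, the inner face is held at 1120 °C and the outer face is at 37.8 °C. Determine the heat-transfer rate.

Series thermal resistances, inner to outer:
  R_magnesite brick = L/(kA) = 0.112/(3.66·8.19) = 0.003736 K/W
  R_vermiculite board = L/(kA) = 0.0546/(0.0552·8.19) = 0.1208 K/W
ΣR = 0.003736 + 0.1208 = 0.1245 K/W
Q = ΔT/ΣR = (1120 °C − 37.8 °C)/0.1245 = 8690 W

Q = 8.69 kW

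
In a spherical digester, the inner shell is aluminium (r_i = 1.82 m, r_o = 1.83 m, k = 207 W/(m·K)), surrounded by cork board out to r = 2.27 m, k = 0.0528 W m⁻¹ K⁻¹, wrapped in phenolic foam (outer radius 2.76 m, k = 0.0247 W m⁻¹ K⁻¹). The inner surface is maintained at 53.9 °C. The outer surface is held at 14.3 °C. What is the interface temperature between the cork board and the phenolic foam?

Resistance network (inner→outer):
  R_aluminium = (1/1.82 − 1/1.83)/(4πk) = 0.003002/(4π·207) = 1.154×10^-6 K/W
  R_cork board = (1/1.83 − 1/2.27)/(4πk) = 0.1059/(4π·0.0528) = 0.1596 K/W
  R_phenolic foam = (1/2.27 − 1/2.76)/(4πk) = 0.07821/(4π·0.0247) = 0.2520 K/W
ΣR = 1.154×10^-6 + 0.1596 + 0.2520 = 0.4116 K/W
Q = ΔT/ΣR = (53.9 °C − 14.3 °C)/0.4116 = 96.21 W
From the inner boundary to the cork board/phenolic foam interface, ΣR_partial = 0.1596 K/W.
T_interface = T_in − Q·ΣR_partial = 53.9 °C − (96.21)(0.1596) = 38.5 °C

T = 38.5 °C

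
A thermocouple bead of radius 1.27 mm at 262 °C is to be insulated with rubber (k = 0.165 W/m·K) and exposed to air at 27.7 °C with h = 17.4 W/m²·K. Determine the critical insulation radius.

For a sphere, r_cr = 2k_ins/h = 2·0.165/17.4 = 0.0190 m = 1.90 cm

r_cr = 1.90 cm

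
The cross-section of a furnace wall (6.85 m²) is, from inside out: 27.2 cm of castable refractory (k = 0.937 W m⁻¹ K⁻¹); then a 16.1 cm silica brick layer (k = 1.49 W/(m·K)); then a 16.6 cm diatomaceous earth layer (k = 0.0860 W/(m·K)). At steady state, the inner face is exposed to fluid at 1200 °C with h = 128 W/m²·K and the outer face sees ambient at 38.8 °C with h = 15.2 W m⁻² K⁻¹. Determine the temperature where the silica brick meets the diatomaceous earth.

T = 1004 °C

Treat each layer as a resistance in series:
  R_conv,in = 1/(hA) = 1/(128·6.85) = 0.001141 K/W
  R_castable refractory = L/(kA) = 0.272/(0.937·6.85) = 0.04238 K/W
  R_silica brick = L/(kA) = 0.161/(1.49·6.85) = 0.01577 K/W
  R_diatomaceous earth = L/(kA) = 0.166/(0.0860·6.85) = 0.2818 K/W
  R_conv,out = 1/(hA) = 1/(15.2·6.85) = 0.009604 K/W
ΣR = 0.001141 + 0.04238 + 0.01577 + 0.2818 + 0.009604 = 0.3507 K/W
Q = ΔT/ΣR = (1200 °C − 38.8 °C)/0.3507 = 3311 W
From the inner boundary to the silica brick/diatomaceous earth interface, ΣR_partial = 0.05929 K/W.
T_interface = T_in − Q·ΣR_partial = 1200 °C − (3311)(0.05929) = 1004 °C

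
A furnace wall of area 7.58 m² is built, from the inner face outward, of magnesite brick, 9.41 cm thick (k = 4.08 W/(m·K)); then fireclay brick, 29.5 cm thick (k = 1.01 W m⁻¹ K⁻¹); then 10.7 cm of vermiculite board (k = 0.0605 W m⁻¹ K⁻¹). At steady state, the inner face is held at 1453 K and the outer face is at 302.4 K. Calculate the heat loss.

Q = 4.19 kW

Resistance network (inner→outer):
  R_magnesite brick = L/(kA) = 0.0941/(4.08·7.58) = 0.003043 K/W
  R_fireclay brick = L/(kA) = 0.295/(1.01·7.58) = 0.03853 K/W
  R_vermiculite board = L/(kA) = 0.107/(0.0605·7.58) = 0.2333 K/W
ΣR = 0.003043 + 0.03853 + 0.2333 = 0.2749 K/W
Q = ΔT/ΣR = (1453 K − 302.4 K)/0.2749 = 4190 W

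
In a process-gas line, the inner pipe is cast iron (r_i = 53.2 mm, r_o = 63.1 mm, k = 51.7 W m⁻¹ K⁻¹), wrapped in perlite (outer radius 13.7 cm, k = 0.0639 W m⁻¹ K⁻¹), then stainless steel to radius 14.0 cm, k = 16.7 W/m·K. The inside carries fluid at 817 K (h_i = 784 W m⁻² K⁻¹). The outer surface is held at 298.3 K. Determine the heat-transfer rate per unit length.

Treat each layer as a resistance in series:
  R'_conv,in = 1/(2πr h) = 1/(2π·0.0532·784) = 0.003816 m·K/W
  R'_cast iron = ln(0.0631/0.0532)/(2πk) = 0.1707/(2π·51.7) = 5.254×10^-4 m·K/W
  R'_perlite = ln(0.137/0.0631)/(2πk) = 0.7753/(2π·0.0639) = 1.931 m·K/W
  R'_stainless steel = ln(0.140/0.137)/(2πk) = 0.02166/(2π·16.7) = 2.064×10^-4 m·K/W
ΣR = 0.003816 + 5.254×10^-4 + 1.931 + 2.064×10^-4 = 1.936 m·K/W
Q' = ΔT/ΣR = (817 K − 298.3 K)/1.936 = 268 W/m

Q' = 268 W/m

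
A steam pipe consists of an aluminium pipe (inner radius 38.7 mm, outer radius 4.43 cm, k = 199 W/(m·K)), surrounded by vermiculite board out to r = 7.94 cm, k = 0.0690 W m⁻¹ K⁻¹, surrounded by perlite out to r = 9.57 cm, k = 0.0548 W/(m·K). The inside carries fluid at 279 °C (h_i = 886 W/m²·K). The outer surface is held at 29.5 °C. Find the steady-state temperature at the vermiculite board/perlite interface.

Treat each layer as a resistance in series:
  R'_conv,in = 1/(2πr h) = 1/(2π·0.0387·886) = 0.004642 m·K/W
  R'_aluminium = ln(0.0443/0.0387)/(2πk) = 0.1351/(2π·199) = 1.081×10^-4 m·K/W
  R'_vermiculite board = ln(0.0794/0.0443)/(2πk) = 0.5835/(2π·0.0690) = 1.346 m·K/W
  R'_perlite = ln(0.0957/0.0794)/(2πk) = 0.1867/(2π·0.0548) = 0.5423 m·K/W
ΣR = 0.004642 + 1.081×10^-4 + 1.346 + 0.5423 = 1.893 m·K/W
Q' = ΔT/ΣR = (279 °C − 29.5 °C)/1.893 = 131.8 W/m
From the inner boundary to the vermiculite board/perlite interface, ΣR_partial = 1.351 m·K/W.
T_interface = T_in − Q'·ΣR_partial = 279 °C − (131.8)(1.351) = 101 °C

T = 101 °C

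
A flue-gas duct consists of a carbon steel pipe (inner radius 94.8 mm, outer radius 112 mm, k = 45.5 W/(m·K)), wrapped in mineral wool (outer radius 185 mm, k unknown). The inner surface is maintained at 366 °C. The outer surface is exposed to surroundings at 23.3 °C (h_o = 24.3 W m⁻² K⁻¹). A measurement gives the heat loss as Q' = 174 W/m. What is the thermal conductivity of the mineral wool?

k = 0.0413 W/m·K

ΣR = ΔT/Q' = |366 − 23.3|/174 = 1.970 m·K/W
Known resistances:
  R'_carbon steel = ln(0.112/0.0948)/(2πk) = 0.1667/(2π·45.5) = 5.832×10^-4 m·K/W
  R'_conv,out = 1/(2πr h) = 1/(2π·0.185·24.3) = 0.03540 m·K/W
R_mineral wool = ΣR − ΣR_known = 1.970 − 0.03598 = 1.934 m·K/W
ln(r₂/r₁)/(2πk) = 1.934 ⇒ k = 0.5019/(2π·1.934) = 0.0413 W/m·K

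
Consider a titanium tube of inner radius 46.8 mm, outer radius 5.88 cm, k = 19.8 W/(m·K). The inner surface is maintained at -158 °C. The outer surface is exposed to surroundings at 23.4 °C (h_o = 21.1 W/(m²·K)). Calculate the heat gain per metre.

Q' = 1390 W/m

Series thermal resistances, inner to outer:
  R'_titanium = ln(0.0588/0.0468)/(2πk) = 0.2283/(2π·19.8) = 0.001835 m·K/W
  R'_conv,out = 1/(2πr h) = 1/(2π·0.0588·21.1) = 0.1283 m·K/W
ΣR = 0.001835 + 0.1283 = 0.1301 m·K/W
Q' = ΔT/ΣR = (-158 °C − 23.4 °C)/0.1301 = -1390 W/m
(Negative Q' ⇒ heat flows inward; heat gain = 1390 W/m.)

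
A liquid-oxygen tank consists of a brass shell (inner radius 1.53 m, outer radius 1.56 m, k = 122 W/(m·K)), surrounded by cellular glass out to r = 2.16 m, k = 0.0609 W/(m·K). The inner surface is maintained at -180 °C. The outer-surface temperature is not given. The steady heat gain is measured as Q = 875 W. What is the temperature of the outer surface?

Series resistances:
  R_brass = (1/1.53 − 1/1.56)/(4πk) = 0.01257/(4π·122) = 8.199×10^-6 K/W
  R_cellular glass = (1/1.56 − 1/2.16)/(4πk) = 0.1781/(4π·0.0609) = 0.2327 K/W
ΣR = 0.2327 K/W
ΔT = Q·ΣR = 875 × 0.2327 = 203.6 K
Heat flows inward, so T_out = T_in + ΔT = -180 + 203.6 = 23.6 °C

T_out = 23.6 °C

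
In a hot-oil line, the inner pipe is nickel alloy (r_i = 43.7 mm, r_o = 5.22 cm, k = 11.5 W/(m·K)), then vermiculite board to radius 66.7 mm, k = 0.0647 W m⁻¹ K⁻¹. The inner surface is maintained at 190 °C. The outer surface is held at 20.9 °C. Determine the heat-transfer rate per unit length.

Treat each layer as a resistance in series:
  R'_nickel alloy = ln(0.0522/0.0437)/(2πk) = 0.1777/(2π·11.5) = 0.002460 m·K/W
  R'_vermiculite board = ln(0.0667/0.0522)/(2πk) = 0.2451/(2π·0.0647) = 0.6030 m·K/W
ΣR = 0.002460 + 0.6030 = 0.6055 m·K/W
Q' = ΔT/ΣR = (190 °C − 20.9 °C)/0.6055 = 279 W/m

Q' = 279 W/m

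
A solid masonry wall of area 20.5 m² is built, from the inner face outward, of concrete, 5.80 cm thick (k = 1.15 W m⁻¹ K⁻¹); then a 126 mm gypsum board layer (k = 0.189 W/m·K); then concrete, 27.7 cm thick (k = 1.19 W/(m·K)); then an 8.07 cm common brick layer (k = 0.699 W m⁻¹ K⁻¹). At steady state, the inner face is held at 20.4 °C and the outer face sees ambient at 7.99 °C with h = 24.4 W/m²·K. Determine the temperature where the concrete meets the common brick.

T = 9.74 °C

Treat each layer as a resistance in series:
  R_concrete = L/(kA) = 0.0580/(1.15·20.5) = 0.002460 K/W
  R_gypsum board = L/(kA) = 0.126/(0.189·20.5) = 0.03252 K/W
  R_concrete = L/(kA) = 0.277/(1.19·20.5) = 0.01135 K/W
  R_common brick = L/(kA) = 0.0807/(0.699·20.5) = 0.005632 K/W
  R_conv,out = 1/(hA) = 1/(24.4·20.5) = 0.001999 K/W
ΣR = 0.002460 + 0.03252 + 0.01135 + 0.005632 + 0.001999 = 0.05396 K/W
Q = ΔT/ΣR = (20.4 °C − 7.99 °C)/0.05396 = 230.0 W
From the inner boundary to the concrete/common brick interface, ΣR_partial = 0.04633 K/W.
T_interface = T_in − Q·ΣR_partial = 20.4 °C − (230.0)(0.04633) = 9.74 °C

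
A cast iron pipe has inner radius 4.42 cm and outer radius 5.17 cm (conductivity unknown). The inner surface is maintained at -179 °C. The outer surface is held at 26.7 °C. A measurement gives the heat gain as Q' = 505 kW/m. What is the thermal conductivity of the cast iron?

ΣR = ΔT/Q' = |-179 − 26.7|/5.05×10^5 = 4.073×10^-4 m·K/W
ln(r₂/r₁)/(2πk) = 4.073×10^-4 ⇒ k = 0.1567/(2π·4.073×10^-4) = 61.2 W/m·K

k = 61.2 W/m·K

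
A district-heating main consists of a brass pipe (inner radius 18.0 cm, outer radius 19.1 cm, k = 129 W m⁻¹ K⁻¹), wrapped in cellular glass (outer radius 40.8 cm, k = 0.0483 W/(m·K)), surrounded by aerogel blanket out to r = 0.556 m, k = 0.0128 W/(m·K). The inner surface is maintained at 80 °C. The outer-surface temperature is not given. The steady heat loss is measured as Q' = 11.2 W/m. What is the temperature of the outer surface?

T_out = 8.89 °C

Sum the resistances:
  R'_brass = ln(0.191/0.180)/(2πk) = 0.05932/(2π·129) = 7.318×10^-5 m·K/W
  R'_cellular glass = ln(0.408/0.191)/(2πk) = 0.7590/(2π·0.0483) = 2.501 m·K/W
  R'_aerogel blanket = ln(0.556/0.408)/(2πk) = 0.3095/(2π·0.0128) = 3.848 m·K/W
ΣR = 6.349 m·K/W
ΔT = Q'·ΣR = 11.2 × 6.349 = 71.11 K
Heat flows outward, so T_out = T_in − ΔT = 80 − 71.11 = 8.89 °C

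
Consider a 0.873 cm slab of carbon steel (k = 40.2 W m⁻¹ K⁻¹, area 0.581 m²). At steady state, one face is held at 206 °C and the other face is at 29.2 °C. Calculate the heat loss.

Q = 4.73×10^5 W

Q = kA·ΔT/L = 40.2 × 0.581 × |206 °C − 29.2 °C| / 0.00873 = 4.73×10^5 W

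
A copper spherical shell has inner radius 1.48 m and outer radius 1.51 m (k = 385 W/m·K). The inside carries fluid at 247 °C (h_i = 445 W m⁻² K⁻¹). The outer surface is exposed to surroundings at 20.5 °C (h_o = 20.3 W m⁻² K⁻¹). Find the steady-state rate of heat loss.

Q = 1.26×10^5 W

Series thermal resistances, inner to outer:
  R_conv,in = 1/(4πr²h) = 1/(4π·1.48²·445) = 8.164×10^-5 K/W
  R_copper = (1/1.48 − 1/1.51)/(4πk) = 0.01342/(4π·385) = 2.775×10^-6 K/W
  R_conv,out = 1/(4πr²h) = 1/(4π·1.51²·20.3) = 0.001719 K/W
ΣR = 8.164×10^-5 + 2.775×10^-6 + 0.001719 = 0.001803 K/W
Q = ΔT/ΣR = (247 °C − 20.5 °C)/0.001803 = 1.26×10^5 W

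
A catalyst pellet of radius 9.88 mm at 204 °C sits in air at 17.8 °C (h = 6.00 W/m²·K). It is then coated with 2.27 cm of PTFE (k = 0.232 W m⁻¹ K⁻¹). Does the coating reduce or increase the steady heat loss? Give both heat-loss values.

increases: 1.37 → 5.08 W

Critical radius for a sphere: r_cr = 2k/h = 0.0773 m = 7.73 cm.
Outer radius after coating: r₂ = 0.00988 + 0.0227 = 0.03258 m.
Since r₁ < r_cr and r₂ ≤ r_cr, the coating moves toward the maximum at r_cr — heat loss rises.
Bare: R = 1/(4πr₁²h) = 135.9 K/W; Q = 186.2/135.9 = 1.37 W.
Coated: R = R_cond + R_conv = 36.68 K/W; Q = 186.2/36.68 = 5.08 W.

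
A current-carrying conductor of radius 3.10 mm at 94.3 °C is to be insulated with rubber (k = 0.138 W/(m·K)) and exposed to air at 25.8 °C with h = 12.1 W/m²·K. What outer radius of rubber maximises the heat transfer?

For a cylinder, r_cr = k_ins/h = 0.138/12.1 = 0.0114 m = 1.14 cm

r_cr = 1.14 cm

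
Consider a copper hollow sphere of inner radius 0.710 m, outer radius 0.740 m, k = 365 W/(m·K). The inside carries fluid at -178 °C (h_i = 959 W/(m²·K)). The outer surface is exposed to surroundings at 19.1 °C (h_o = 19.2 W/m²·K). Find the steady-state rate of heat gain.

Q = 25400 W

Resistance network (inner→outer):
  R_conv,in = 1/(4πr²h) = 1/(4π·0.710²·959) = 1.646×10^-4 K/W
  R_copper = (1/0.710 − 1/0.740)/(4πk) = 0.05710/(4π·365) = 1.245×10^-5 K/W
  R_conv,out = 1/(4πr²h) = 1/(4π·0.740²·19.2) = 0.007569 K/W
ΣR = 1.646×10^-4 + 1.245×10^-5 + 0.007569 = 0.007746 K/W
Q = ΔT/ΣR = (-178 °C − 19.1 °C)/0.007746 = -25400 W
(Negative Q ⇒ heat flows inward; heat gain = 25400 W.)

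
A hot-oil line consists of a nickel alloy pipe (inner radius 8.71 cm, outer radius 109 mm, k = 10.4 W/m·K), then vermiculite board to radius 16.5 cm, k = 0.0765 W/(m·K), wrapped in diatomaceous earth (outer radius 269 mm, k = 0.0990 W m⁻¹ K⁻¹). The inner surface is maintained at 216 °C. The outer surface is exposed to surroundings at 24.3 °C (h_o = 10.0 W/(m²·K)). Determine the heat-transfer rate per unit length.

Q' = 112 W/m

Resistance network (inner→outer):
  R'_nickel alloy = ln(0.109/0.0871)/(2πk) = 0.2243/(2π·10.4) = 0.003432 m·K/W
  R'_vermiculite board = ln(0.165/0.109)/(2πk) = 0.4146/(2π·0.0765) = 0.8626 m·K/W
  R'_diatomaceous earth = ln(0.269/0.165)/(2πk) = 0.4888/(2π·0.0990) = 0.7858 m·K/W
  R'_conv,out = 1/(2πr h) = 1/(2π·0.269·10.0) = 0.05917 m·K/W
ΣR = 0.003432 + 0.8626 + 0.7858 + 0.05917 = 1.711 m·K/W
Q' = ΔT/ΣR = (216 °C − 24.3 °C)/1.711 = 112 W/m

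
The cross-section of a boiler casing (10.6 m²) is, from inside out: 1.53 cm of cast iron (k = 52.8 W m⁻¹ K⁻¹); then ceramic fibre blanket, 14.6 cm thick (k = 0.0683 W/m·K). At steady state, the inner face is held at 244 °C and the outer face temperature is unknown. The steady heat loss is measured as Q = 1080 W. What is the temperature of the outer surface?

Series resistances:
  R_cast iron = L/(kA) = 0.0153/(52.8·10.6) = 2.734×10^-5 K/W
  R_ceramic fibre blanket = L/(kA) = 0.146/(0.0683·10.6) = 0.2017 K/W
ΣR = 0.2017 K/W
ΔT = Q·ΣR = 1080 × 0.2017 = 217.8 K
Heat flows outward, so T_out = T_in − ΔT = 244 − 217.8 = 26.2 °C

T_out = 26.2 °C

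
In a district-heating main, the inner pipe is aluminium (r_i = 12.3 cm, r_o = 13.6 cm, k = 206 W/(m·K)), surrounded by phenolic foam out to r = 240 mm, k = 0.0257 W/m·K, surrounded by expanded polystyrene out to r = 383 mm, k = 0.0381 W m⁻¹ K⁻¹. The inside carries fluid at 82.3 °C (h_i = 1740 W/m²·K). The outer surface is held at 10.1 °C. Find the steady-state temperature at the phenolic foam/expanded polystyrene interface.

T = 35.9 °C

Treat each layer as a resistance in series:
  R'_conv,in = 1/(2πr h) = 1/(2π·0.123·1740) = 7.436×10^-4 m·K/W
  R'_aluminium = ln(0.136/0.123)/(2πk) = 0.1005/(2π·206) = 7.762×10^-5 m·K/W
  R'_phenolic foam = ln(0.240/0.136)/(2πk) = 0.5680/(2π·0.0257) = 3.517 m·K/W
  R'_expanded polystyrene = ln(0.383/0.240)/(2πk) = 0.4674/(2π·0.0381) = 1.952 m·K/W
ΣR = 7.436×10^-4 + 7.762×10^-5 + 3.517 + 1.952 = 5.470 m·K/W
Q' = ΔT/ΣR = (82.3 °C − 10.1 °C)/5.470 = 13.20 W/m
From the inner boundary to the phenolic foam/expanded polystyrene interface, ΣR_partial = 3.518 m·K/W.
T_interface = T_in − Q'·ΣR_partial = 82.3 °C − (13.20)(3.518) = 35.9 °C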